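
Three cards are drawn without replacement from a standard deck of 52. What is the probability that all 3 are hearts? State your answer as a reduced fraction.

11/850

There are C(52,3) = 22100 possible 3-card hands.
Hands that are all hearts: C(13,3) = 286.
Probability = 286/22100 = 11/850.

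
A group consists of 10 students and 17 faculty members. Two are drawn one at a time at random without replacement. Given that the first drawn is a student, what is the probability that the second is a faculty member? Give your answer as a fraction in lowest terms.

17/26

After removing one student, 26 remain: 9 students and 17 faculty members.
So the probability the next is a faculty member is 17/26.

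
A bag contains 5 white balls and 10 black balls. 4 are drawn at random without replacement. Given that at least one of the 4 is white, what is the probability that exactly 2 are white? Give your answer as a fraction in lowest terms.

Work in counts. Selections with at least one white: C(15,4) − C(10,4) = 1365 − 210 = 1155.
Of those, selections where exactly 2 are white: C(5,2)·C(10,2) = 10·45 = 450.
Conditional probability = 450/1155 = 30/77.

30/77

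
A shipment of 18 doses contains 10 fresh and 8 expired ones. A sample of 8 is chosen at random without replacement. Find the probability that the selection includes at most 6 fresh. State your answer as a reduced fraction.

There are C(18,8) = 43758 ways to choose the 8.
Count the complement (more than 6 fresh): C(10,7)·C(8,1) + C(10,8)·C(8,0) = 960 + 45 = 1005.
Probability = 1 − 1005/43758 = 42753/43758 = 14251/14586.

14251/14586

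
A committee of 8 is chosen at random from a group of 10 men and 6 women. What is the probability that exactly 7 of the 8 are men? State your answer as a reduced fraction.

Total number of selections: C(16,8) = 12870.
Selections with exactly 7 men: choose 7 of the 10 men and 1 of the 6 women, C(10,7)·C(6,1) = 120·6 = 720.
Probability = 720/12870 = 8/143.

8/143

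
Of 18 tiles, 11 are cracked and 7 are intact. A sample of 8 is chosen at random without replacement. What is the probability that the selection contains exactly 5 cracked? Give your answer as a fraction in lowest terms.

Total number of selections: C(18,8) = 43758.
Selections with exactly 5 cracked: choose 5 of the 11 cracked and 3 of the 7 intact, C(11,5)·C(7,3) = 462·35 = 16170.
Probability = 16170/43758 = 245/663.

245/663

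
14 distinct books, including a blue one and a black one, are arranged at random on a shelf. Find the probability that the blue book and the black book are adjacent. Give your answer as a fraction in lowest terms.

1/7

There are 14! = 87178291200 arrangements.
Treat the blue book and the black book as a block: 13! arrangements of the blocks × 2 orders within the block = 2·6227020800 = 12454041600.
Probability = 12454041600/87178291200 = 1/7.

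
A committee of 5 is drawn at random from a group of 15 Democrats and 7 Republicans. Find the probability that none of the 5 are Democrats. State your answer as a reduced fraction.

1/1254

There are C(22,5) = 26334 possible selections.
Selections with no Democrats (all Republicans): C(7,5) = 21.
Probability = 21/26334 = 1/1254.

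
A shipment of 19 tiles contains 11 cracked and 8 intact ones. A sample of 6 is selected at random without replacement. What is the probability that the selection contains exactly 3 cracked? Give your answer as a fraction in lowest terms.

There are C(19,6) = 27132 ways to choose 6 from 19.
Selections with exactly 3 cracked: choose 3 of the 11 cracked and 3 of the 8 intact, C(11,3)·C(8,3) = 165·56 = 9240.
Probability = 9240/27132 = 110/323.

110/323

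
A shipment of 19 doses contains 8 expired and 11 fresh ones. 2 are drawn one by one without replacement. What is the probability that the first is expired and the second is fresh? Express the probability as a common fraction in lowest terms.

Multiply the conditional probabilities at each draw: 8/19 · 11/18 = 88/342 = 44/171.

44/171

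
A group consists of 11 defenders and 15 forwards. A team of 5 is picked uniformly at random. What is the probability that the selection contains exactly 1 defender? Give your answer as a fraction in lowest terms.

There are C(26,5) = 65780 ways to choose 5 from 26.
Selections with exactly 1 defender: choose 1 of the 11 defenders and 4 of the 15 forwards, C(11,1)·C(15,4) = 11·1365 = 15015.
Probability = 15015/65780 = 21/92.

21/92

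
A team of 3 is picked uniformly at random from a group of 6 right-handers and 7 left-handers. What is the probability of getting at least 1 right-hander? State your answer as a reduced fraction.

There are C(13,3) = 286 ways to choose the 3.
The complement is all 3 are left-handers: C(7,3) = 35.
Probability = 1 − 35/286 = 251/286.

251/286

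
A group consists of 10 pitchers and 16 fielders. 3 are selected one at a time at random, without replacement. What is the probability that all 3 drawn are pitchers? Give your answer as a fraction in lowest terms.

Multiply the conditional probabilities at each draw: 10/26 · 9/25 · 8/24 = 720/15600 = 3/65.

3/65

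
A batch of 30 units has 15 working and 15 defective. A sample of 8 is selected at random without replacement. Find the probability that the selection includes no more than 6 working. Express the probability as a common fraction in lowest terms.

9829/10005

Total selections: C(30,8) = 5852925.
Count the complement (more than 6 working): C(15,7)·C(15,1) + C(15,8)·C(15,0) = 96525 + 6435 = 102960.
Probability = 1 − 102960/5852925 = 5749965/5852925 = 9829/10005.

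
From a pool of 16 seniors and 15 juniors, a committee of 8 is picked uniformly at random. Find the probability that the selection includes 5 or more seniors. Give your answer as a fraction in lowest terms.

There are C(31,8) = 7888725 ways to choose the 8.
Favorable selections (5 or more seniors): C(16,5)·C(15,3) + C(16,6)·C(15,2) + C(16,7)·C(15,1) + C(16,8)·C(15,0) = 1987440 + 840840 + 171600 + 12870 = 3012750.
Probability = 3012750/7888725 = 1030/2697.

1030/2697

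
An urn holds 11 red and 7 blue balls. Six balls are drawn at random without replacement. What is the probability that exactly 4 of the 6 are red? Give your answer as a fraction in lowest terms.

The sample space is all 6-subsets of the 18: C(18,6) = 18564.
Selections with exactly 4 red: choose 4 of the 11 red and 2 of the 7 blue, C(11,4)·C(7,2) = 330·21 = 6930.
Probability = 6930/18564 = 165/442.

165/442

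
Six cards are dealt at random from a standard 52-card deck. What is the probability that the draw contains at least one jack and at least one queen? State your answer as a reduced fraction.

There are C(52,6) = 20358520 possible draws.
By inclusion-exclusion on the complements, draws missing all jacks or all queens: C(48,6) + C(48,6) − C(44,6) = 12271512 + 12271512 − 7059052 = 17483972.
So draws with at least one of each: 20358520 − 17483972 = 2874548, probability 2874548/20358520 = 718637/5089630.

718637/5089630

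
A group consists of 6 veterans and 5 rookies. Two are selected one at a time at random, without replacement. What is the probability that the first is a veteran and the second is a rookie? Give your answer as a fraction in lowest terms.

3/11

Multiply the conditional probabilities at each draw: 6/11 · 5/10 = 30/110 = 3/11.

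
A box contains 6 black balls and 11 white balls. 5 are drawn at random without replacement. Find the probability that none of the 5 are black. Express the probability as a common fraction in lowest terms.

There are C(17,5) = 6188 possible selections.
Selections with no black (all white): C(11,5) = 462.
Probability = 462/6188 = 33/442.

33/442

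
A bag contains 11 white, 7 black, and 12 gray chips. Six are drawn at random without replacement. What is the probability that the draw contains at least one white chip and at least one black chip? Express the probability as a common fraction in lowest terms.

There are C(30,6) = 593775 possible draws.
By inclusion-exclusion on the complements, draws missing all white or all black: C(19,6) + C(23,6) − C(12,6) = 27132 + 100947 − 924 = 127155.
So draws with at least one of each: 593775 − 127155 = 466620, probability 466620/593775 = 4444/5655.

4444/5655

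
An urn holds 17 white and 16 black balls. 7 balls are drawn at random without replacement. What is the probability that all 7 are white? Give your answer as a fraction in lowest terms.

221/48546

There are C(33,7) = 4272048 possible selections.
Selections with all white: C(17,7) = 19448.
Probability = 19448/4272048 = 221/48546.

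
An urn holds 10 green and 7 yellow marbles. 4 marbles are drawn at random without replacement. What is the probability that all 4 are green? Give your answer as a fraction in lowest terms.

There are C(17,4) = 2380 possible selections.
Selections with all green: C(10,4) = 210.
Probability = 210/2380 = 3/34.

3/34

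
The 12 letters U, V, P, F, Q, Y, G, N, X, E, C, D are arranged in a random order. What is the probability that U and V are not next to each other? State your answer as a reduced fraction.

There are 12! = 479001600 arrangements.
Arrangements with U and V adjacent: 2·11! = 79833600.
So not adjacent: 479001600 − 79833600 = 399168000, probability 399168000/479001600 = 5/6.

5/6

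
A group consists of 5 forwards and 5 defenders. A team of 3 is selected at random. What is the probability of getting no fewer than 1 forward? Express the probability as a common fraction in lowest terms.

There are C(10,3) = 120 ways to choose the 3.
The complement is all 3 are defenders: C(5,3) = 10.
Probability = 1 − 10/120 = 110/120 = 11/12.

11/12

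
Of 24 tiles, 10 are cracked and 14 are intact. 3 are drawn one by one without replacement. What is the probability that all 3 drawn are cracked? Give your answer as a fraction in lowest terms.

15/253

Multiply the conditional probabilities at each draw: 10/24 · 9/23 · 8/22 = 720/12144 = 15/253.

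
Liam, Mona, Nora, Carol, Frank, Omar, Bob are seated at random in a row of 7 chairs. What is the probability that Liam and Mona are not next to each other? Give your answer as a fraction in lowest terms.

There are 7! = 5040 arrangements.
Arrangements with Liam and Mona adjacent: 2·6! = 1440.
So not adjacent: 5040 − 1440 = 3600, probability 3600/5040 = 5/7.

5/7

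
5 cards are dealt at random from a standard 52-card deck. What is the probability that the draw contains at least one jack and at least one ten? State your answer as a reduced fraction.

6509/64974

There are C(52,5) = 2598960 possible draws.
By inclusion-exclusion on the complements, draws missing all jacks or all tens: C(48,5) + C(48,5) − C(44,5) = 1712304 + 1712304 − 1086008 = 2338600.
So draws with at least one of each: 2598960 − 2338600 = 260360, probability 260360/2598960 = 6509/64974.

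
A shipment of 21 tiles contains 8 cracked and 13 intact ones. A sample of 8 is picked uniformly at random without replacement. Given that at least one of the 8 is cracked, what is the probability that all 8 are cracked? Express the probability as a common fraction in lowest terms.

1/202203

Work in counts. Selections with at least one cracked: C(21,8) − C(13,8) = 203490 − 1287 = 202203.
Of those, selections where all 8 are cracked: C(8,8) = 1.
Conditional probability = 1/202203.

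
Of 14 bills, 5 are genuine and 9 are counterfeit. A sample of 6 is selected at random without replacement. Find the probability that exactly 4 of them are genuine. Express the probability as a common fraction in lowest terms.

60/1001

Total number of selections: C(14,6) = 3003.
Selections with exactly 4 genuine: choose 4 of the 5 genuine and 2 of the 9 counterfeit, C(5,4)·C(9,2) = 5·36 = 180.
Probability = 180/3003 = 60/1001.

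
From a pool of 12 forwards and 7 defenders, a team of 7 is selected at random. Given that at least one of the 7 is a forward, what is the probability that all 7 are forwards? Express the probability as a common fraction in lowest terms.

792/50387

Work in counts. Selections with at least one forward: C(19,7) − C(7,7) = 50388 − 1 = 50387.
Of those, selections where all 7 are forwards: C(12,7) = 792.
Conditional probability = 792/50387.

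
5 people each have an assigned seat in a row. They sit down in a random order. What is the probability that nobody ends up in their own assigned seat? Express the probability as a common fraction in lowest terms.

There are 5! = 120 seatings.
By inclusion-exclusion, seatings with no fixed points: C(5,0)·5! − C(5,1)·4! + C(5,2)·3! − C(5,3)·2! + C(5,4)·1! − C(5,5)·0! = 44.
Probability = 44/120 = 11/30.

11/30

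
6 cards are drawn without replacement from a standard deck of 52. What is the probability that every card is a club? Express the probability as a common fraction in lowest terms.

There are C(52,6) = 20358520 possible 6-card hands.
Hands that are all clubs: C(13,6) = 1716.
Probability = 1716/20358520 = 33/391510.

33/391510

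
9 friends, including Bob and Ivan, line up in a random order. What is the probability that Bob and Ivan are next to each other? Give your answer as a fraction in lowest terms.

2/9

There are 9! = 362880 arrangements.
Treat Bob and Ivan as a block: 8! arrangements of the blocks × 2 orders within the block = 2·40320 = 80640.
Probability = 80640/362880 = 2/9.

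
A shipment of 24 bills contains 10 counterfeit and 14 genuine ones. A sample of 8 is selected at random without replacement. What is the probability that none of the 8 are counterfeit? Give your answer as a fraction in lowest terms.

There are C(24,8) = 735471 possible selections.
Selections with no counterfeit (all genuine): C(14,8) = 3003.
Probability = 3003/735471 = 91/22287.

91/22287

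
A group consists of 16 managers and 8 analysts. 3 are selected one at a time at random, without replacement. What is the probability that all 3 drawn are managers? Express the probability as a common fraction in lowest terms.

Multiply the conditional probabilities at each draw: 16/24 · 15/23 · 14/22 = 3360/12144 = 70/253.

70/253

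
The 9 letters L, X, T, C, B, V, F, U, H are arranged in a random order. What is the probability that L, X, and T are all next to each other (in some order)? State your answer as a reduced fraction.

There are 9! = 362880 arrangements.
Treat the three as one block: 7! placements × 3! orders within the block = 5040·6 = 30240.
Probability = 30240/362880 = 1/12.

1/12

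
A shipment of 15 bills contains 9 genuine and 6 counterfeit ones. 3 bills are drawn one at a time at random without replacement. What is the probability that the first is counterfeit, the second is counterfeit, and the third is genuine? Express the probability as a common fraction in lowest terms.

9/91

Multiply the conditional probabilities at each draw: 6/15 · 5/14 · 9/13 = 270/2730 = 9/91.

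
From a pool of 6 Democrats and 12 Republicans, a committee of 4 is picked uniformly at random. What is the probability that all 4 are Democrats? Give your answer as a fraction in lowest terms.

There are C(18,4) = 3060 possible selections.
Selections with all Democrats: C(6,4) = 15.
Probability = 15/3060 = 1/204.

1/204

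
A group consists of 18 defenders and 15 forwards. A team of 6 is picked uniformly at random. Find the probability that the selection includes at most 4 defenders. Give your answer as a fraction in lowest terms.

There are C(33,6) = 1107568 ways to choose the 6.
Count the complement (more than 4 defenders): C(18,5)·C(15,1) + C(18,6)·C(15,0) = 128520 + 18564 = 147084.
Probability = 1 − 147084/1107568 = 960484/1107568 = 34303/39556.

34303/39556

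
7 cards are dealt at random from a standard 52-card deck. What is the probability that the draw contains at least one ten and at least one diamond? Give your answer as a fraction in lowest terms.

There are C(52,7) = 133784560 possible draws.
By inclusion-exclusion on the complements, draws missing all tens or all diamonds: C(48,7) + C(39,7) − C(36,7) = 73629072 + 15380937 − 8347680 = 80662329.
So draws with at least one of each: 133784560 − 80662329 = 53122231, probability 53122231/133784560.

53122231/133784560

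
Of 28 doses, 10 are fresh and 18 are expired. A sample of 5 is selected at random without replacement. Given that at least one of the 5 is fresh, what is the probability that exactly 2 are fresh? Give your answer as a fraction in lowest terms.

Work in counts. Selections with at least one fresh: C(28,5) − C(18,5) = 98280 − 8568 = 89712.
Of those, selections where exactly 2 are fresh: C(10,2)·C(18,3) = 45·816 = 36720.
Conditional probability = 36720/89712 = 255/623.

255/623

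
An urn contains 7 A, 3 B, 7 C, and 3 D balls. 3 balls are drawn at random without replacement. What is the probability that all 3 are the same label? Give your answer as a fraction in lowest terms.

There are C(20,3) = 1140 ways to draw 3 balls.
All same label: C(7,3) + C(3,3) + C(7,3) + C(3,3) = 35 + 1 + 35 + 1 = 72.
Probability = 72/1140 = 6/95.

6/95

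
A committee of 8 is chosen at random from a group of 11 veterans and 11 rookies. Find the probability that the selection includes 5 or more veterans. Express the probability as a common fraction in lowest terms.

213/646

Total selections: C(22,8) = 319770.
Favorable selections (5 or more veterans): C(11,5)·C(11,3) + C(11,6)·C(11,2) + C(11,7)·C(11,1) + C(11,8)·C(11,0) = 76230 + 25410 + 3630 + 165 = 105435.
Probability = 105435/319770 = 213/646.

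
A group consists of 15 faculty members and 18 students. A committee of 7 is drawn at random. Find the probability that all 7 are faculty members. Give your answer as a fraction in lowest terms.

65/43152

There are C(33,7) = 4272048 possible selections.
Selections with all faculty members: C(15,7) = 6435.
Probability = 6435/4272048 = 65/43152.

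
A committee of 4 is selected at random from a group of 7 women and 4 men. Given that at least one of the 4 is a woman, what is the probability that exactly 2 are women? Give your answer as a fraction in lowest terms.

18/47

Work in counts. Selections with at least one woman: C(11,4) − C(4,4) = 330 − 1 = 329.
Of those, selections where exactly 2 are women: C(7,2)·C(4,2) = 21·6 = 126.
Conditional probability = 126/329 = 18/47.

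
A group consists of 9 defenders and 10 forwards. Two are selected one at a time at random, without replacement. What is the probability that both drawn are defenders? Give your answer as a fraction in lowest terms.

4/19

Multiply the conditional probabilities at each draw: 9/19 · 8/18 = 72/342 = 4/19.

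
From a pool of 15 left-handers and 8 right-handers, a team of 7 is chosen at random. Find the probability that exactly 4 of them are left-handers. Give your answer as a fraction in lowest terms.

There are C(23,7) = 245157 ways to choose 7 from 23.
Selections with exactly 4 left-handers: choose 4 of the 15 left-handers and 3 of the 8 right-handers, C(15,4)·C(8,3) = 1365·56 = 76440.
Probability = 76440/245157 = 25480/81719.

25480/81719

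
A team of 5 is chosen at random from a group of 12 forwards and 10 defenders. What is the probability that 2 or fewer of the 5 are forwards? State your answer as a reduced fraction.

54/133

Total selections: C(22,5) = 26334.
Favorable selections (2 or fewer forwards): C(12,0)·C(10,5) + C(12,1)·C(10,4) + C(12,2)·C(10,3) = 252 + 2520 + 7920 = 10692.
Probability = 10692/26334 = 54/133.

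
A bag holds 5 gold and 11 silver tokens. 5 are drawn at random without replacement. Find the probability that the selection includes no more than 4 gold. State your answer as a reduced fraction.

4367/4368

Total selections: C(16,5) = 4368.
The complement is exactly 5 gold: C(5,5)·C(11,0) = 1.
Probability = 1 − 1/4368 = 4367/4368.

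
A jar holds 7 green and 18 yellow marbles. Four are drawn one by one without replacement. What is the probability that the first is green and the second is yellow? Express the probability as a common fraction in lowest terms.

21/100

Multiply the conditional probabilities at each draw: 7/25 · 18/24 = 126/600 = 21/100.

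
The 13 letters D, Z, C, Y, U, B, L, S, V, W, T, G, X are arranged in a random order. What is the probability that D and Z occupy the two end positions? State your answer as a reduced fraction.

There are 13! = 6227020800 arrangements.
Place D and Z at the ends in 2 ways, arrange the remaining 11 in 11! = 39916800 ways: 2·39916800 = 79833600.
Probability = 79833600/6227020800 = 1/78.

1/78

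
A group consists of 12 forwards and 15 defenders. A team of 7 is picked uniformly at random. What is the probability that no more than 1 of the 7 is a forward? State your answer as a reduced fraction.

There are C(27,7) = 888030 ways to choose the 7.
Favorable selections (no more than 1 forward): C(12,0)·C(15,7) + C(12,1)·C(15,6) = 6435 + 60060 = 66495.
Probability = 66495/888030 = 31/414.

31/414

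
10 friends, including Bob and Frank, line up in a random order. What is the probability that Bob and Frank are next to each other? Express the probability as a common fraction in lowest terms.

1/5

There are 10! = 3628800 arrangements.
Treat Bob and Frank as a block: 9! arrangements of the blocks × 2 orders within the block = 2·362880 = 725760.
Probability = 725760/3628800 = 1/5.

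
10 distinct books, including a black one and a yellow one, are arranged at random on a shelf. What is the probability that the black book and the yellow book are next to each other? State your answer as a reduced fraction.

1/5

There are 10! = 3628800 arrangements.
Treat the black book and the yellow book as a block: 9! arrangements of the blocks × 2 orders within the block = 2·362880 = 725760.
Probability = 725760/3628800 = 1/5.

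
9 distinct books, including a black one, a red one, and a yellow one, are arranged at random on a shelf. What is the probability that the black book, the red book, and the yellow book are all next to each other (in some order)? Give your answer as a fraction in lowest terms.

1/12

There are 9! = 362880 arrangements.
Treat the three as one block: 7! placements × 3! orders within the block = 5040·6 = 30240.
Probability = 30240/362880 = 1/12.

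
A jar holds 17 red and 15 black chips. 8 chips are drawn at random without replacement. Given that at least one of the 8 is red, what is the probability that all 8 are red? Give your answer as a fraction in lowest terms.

22/9513

Work in counts. Selections with at least one red: C(32,8) − C(15,8) = 10518300 − 6435 = 10511865.
Of those, selections where all 8 are red: C(17,8) = 24310.
Conditional probability = 24310/10511865 = 22/9513.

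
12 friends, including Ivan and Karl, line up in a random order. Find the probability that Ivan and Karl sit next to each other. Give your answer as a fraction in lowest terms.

There are 12! = 479001600 arrangements.
Treat Ivan and Karl as a block: 11! arrangements of the blocks × 2 orders within the block = 2·39916800 = 79833600.
Probability = 79833600/479001600 = 1/6.

1/6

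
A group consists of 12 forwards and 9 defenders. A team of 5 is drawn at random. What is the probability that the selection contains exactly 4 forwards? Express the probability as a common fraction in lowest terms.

495/2261

There are C(21,5) = 20349 ways to choose 5 from 21.
Selections with exactly 4 forwards: choose 4 of the 12 forwards and 1 of the 9 defenders, C(12,4)·C(9,1) = 495·9 = 4455.
Probability = 4455/20349 = 495/2261.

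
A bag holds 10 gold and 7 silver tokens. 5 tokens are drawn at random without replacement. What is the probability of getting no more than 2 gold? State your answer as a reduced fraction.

139/442

Total selections: C(17,5) = 6188.
Favorable selections (no more than 2 gold): C(10,0)·C(7,5) + C(10,1)·C(7,4) + C(10,2)·C(7,3) = 21 + 350 + 1575 = 1946.
Probability = 1946/6188 = 139/442.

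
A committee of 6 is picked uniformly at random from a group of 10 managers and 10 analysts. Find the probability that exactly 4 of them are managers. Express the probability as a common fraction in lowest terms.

315/1292

The sample space is all 6-subsets of the 20: C(20,6) = 38760.
Selections with exactly 4 managers: choose 4 of the 10 managers and 2 of the 10 analysts, C(10,4)·C(10,2) = 210·45 = 9450.
Probability = 9450/38760 = 315/1292.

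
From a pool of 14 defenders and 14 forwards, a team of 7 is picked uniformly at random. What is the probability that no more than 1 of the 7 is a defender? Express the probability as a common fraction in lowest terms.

53/1380

There are C(28,7) = 1184040 ways to choose the 7.
Favorable selections (no more than 1 defender): C(14,0)·C(14,7) + C(14,1)·C(14,6) = 3432 + 42042 = 45474.
Probability = 45474/1184040 = 53/1380.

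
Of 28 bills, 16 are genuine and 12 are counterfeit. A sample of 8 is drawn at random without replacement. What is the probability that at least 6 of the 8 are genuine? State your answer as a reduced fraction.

226/1035

Total selections: C(28,8) = 3108105.
Favorable selections (at least 6 genuine): C(16,6)·C(12,2) + C(16,7)·C(12,1) + C(16,8)·C(12,0) = 528528 + 137280 + 12870 = 678678.
Probability = 678678/3108105 = 226/1035.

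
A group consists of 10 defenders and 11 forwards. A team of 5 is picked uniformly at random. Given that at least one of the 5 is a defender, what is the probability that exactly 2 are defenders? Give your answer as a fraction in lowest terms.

Work in counts. Selections with at least one defender: C(21,5) − C(11,5) = 20349 − 462 = 19887.
Of those, selections where exactly 2 are defenders: C(10,2)·C(11,3) = 45·165 = 7425.
Conditional probability = 7425/19887 = 2475/6629.

2475/6629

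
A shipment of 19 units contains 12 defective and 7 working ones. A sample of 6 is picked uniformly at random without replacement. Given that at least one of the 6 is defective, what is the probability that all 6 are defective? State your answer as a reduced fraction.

Work in counts. Selections with at least one defective: C(19,6) − C(7,6) = 27132 − 7 = 27125.
Of those, selections where all 6 are defective: C(12,6) = 924.
Conditional probability = 924/27125 = 132/3875.

132/3875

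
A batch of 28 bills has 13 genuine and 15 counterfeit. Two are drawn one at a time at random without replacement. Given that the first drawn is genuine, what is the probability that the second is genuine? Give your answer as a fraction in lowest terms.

After removing one genuine, 27 remain: 12 genuine and 15 counterfeit.
So the probability the next is genuine is 12/27 = 4/9.

4/9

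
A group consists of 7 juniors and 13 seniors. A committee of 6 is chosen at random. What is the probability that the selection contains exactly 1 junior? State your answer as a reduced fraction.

The sample space is all 6-subsets of the 20: C(20,6) = 38760.
Selections with exactly 1 junior: choose 1 of the 7 juniors and 5 of the 13 seniors, C(7,1)·C(13,5) = 7·1287 = 9009.
Probability = 9009/38760 = 3003/12920.

3003/12920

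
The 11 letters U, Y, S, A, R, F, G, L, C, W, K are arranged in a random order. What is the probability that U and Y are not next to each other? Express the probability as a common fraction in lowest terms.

There are 11! = 39916800 arrangements.
Arrangements with U and Y adjacent: 2·10! = 7257600.
So not adjacent: 39916800 − 7257600 = 32659200, probability 32659200/39916800 = 9/11.

9/11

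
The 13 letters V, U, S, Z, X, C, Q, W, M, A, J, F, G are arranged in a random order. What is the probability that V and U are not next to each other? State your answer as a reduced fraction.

11/13

There are 13! = 6227020800 arrangements.
Arrangements with V and U adjacent: 2·12! = 958003200.
So not adjacent: 6227020800 − 958003200 = 5269017600, probability 5269017600/6227020800 = 11/13.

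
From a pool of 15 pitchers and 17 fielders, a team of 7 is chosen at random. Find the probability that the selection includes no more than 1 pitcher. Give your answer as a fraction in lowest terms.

17/279

There are C(32,7) = 3365856 ways to choose the 7.
Favorable selections (no more than 1 pitcher): C(15,0)·C(17,7) + C(15,1)·C(17,6) = 19448 + 185640 = 205088.
Probability = 205088/3365856 = 17/279.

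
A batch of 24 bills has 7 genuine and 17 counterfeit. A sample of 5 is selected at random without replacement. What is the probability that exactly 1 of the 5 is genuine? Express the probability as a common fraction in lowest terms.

Total number of selections: C(24,5) = 42504.
Selections with exactly 1 genuine: choose 1 of the 7 genuine and 4 of the 17 counterfeit, C(7,1)·C(17,4) = 7·2380 = 16660.
Probability = 16660/42504 = 595/1518.

595/1518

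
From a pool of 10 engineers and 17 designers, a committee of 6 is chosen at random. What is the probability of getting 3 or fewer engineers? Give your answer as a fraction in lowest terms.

There are C(27,6) = 296010 ways to choose the 6.
Count the complement (more than 3 engineers): C(10,4)·C(17,2) + C(10,5)·C(17,1) + C(10,6)·C(17,0) = 28560 + 4284 + 210 = 33054.
Probability = 1 − 33054/296010 = 262956/296010 = 43826/49335.

43826/49335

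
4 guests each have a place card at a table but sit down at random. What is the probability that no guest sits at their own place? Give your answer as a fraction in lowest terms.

3/8

There are 4! = 24 seatings.
By inclusion-exclusion, seatings with no fixed points: C(4,0)·4! − C(4,1)·3! + C(4,2)·2! − C(4,3)·1! + C(4,4)·0! = 9.
Probability = 9/24 = 3/8.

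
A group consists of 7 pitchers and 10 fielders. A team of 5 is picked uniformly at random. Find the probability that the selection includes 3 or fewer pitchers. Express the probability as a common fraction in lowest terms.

Total selections: C(17,5) = 6188.
Favorable selections (3 or fewer pitchers): C(7,0)·C(10,5) + C(7,1)·C(10,4) + C(7,2)·C(10,3) + C(7,3)·C(10,2) = 252 + 1470 + 2520 + 1575 = 5817.
Probability = 5817/6188 = 831/884.

831/884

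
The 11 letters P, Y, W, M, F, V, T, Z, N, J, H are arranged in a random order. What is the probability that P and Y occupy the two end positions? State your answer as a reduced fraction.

1/55

There are 11! = 39916800 arrangements.
Place P and Y at the ends in 2 ways, arrange the remaining 9 in 9! = 362880 ways: 2·362880 = 725760.
Probability = 725760/39916800 = 1/55.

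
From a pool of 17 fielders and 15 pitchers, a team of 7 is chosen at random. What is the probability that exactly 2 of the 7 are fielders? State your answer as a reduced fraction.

There are C(32,7) = 3365856 ways to choose 7 from 32.
Selections with exactly 2 fielders: choose 2 of the 17 fielders and 5 of the 15 pitchers, C(17,2)·C(15,5) = 136·3003 = 408408.
Probability = 408408/3365856 = 1309/10788.

1309/10788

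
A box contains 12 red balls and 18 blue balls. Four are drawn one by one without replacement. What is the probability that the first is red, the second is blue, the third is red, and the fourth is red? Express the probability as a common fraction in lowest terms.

Multiply the conditional probabilities at each draw: 12/30 · 18/29 · 11/28 · 10/27 = 23760/657720 = 22/609.

22/609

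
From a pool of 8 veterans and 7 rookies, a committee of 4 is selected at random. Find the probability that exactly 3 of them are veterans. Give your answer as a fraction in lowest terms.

56/195

The sample space is all 4-subsets of the 15: C(15,4) = 1365.
Selections with exactly 3 veterans: choose 3 of the 8 veterans and 1 of the 7 rookies, C(8,3)·C(7,1) = 56·7 = 392.
Probability = 392/1365 = 56/195.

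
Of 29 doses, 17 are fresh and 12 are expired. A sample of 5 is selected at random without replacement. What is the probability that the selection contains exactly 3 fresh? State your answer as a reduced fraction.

2992/7917

Total number of selections: C(29,5) = 118755.
Selections with exactly 3 fresh: choose 3 of the 17 fresh and 2 of the 12 expired, C(17,3)·C(12,2) = 680·66 = 44880.
Probability = 44880/118755 = 2992/7917.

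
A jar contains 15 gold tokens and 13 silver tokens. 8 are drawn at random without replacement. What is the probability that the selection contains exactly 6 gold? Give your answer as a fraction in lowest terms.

26/207

The sample space is all 8-subsets of the 28: C(28,8) = 3108105.
Selections with exactly 6 gold: choose 6 of the 15 gold and 2 of the 13 silver, C(15,6)·C(13,2) = 5005·78 = 390390.
Probability = 390390/3108105 = 26/207.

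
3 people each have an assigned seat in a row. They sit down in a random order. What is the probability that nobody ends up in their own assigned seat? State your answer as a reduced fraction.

There are 3! = 6 seatings.
By inclusion-exclusion, seatings with no fixed points: C(3,0)·3! − C(3,1)·2! + C(3,2)·1! − C(3,3)·0! = 2.
Probability = 2/6 = 1/3.

1/3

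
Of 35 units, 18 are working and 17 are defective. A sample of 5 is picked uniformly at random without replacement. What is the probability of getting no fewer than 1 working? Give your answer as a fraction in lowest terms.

Total selections: C(35,5) = 324632.
The complement is all 5 are defective: C(17,5) = 6188.
Probability = 1 − 6188/324632 = 318444/324632 = 669/682.

669/682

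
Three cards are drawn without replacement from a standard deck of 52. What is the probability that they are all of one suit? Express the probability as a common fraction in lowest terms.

22/425

There are C(52,3) = 22100 possible 3-card hands.
Hands of one suit: 4 suits × C(13,3) = 4·286 = 1144.
Probability = 1144/22100 = 22/425.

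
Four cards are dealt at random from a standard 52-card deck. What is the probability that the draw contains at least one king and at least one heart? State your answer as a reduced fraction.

There are C(52,4) = 270725 possible draws.
By inclusion-exclusion on the complements, draws missing all kings or all hearts: C(48,4) + C(39,4) − C(36,4) = 194580 + 82251 − 58905 = 217926.
So draws with at least one of each: 270725 − 217926 = 52799, probability 52799/270725.

52799/270725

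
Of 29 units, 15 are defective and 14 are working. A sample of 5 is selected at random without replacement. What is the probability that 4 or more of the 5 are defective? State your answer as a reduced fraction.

27/145

There are C(29,5) = 118755 ways to choose the 5.
Favorable selections (4 or more defective): C(15,4)·C(14,1) + C(15,5)·C(14,0) = 19110 + 3003 = 22113.
Probability = 22113/118755 = 27/145.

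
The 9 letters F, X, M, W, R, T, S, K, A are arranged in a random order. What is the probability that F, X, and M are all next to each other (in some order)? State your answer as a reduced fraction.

1/12

There are 9! = 362880 arrangements.
Treat the three as one block: 7! placements × 3! orders within the block = 5040·6 = 30240.
Probability = 30240/362880 = 1/12.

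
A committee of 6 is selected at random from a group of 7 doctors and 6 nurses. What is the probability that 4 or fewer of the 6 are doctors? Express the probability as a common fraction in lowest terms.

1583/1716

There are C(13,6) = 1716 ways to choose the 6.
Count the complement (more than 4 doctors): C(7,5)·C(6,1) + C(7,6)·C(6,0) = 126 + 7 = 133.
Probability = 1 − 133/1716 = 1583/1716.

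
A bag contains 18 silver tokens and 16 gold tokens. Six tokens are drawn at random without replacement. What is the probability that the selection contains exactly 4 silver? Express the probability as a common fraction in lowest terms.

Total number of selections: C(34,6) = 1344904.
Selections with exactly 4 silver: choose 4 of the 18 silver and 2 of the 16 gold, C(18,4)·C(16,2) = 3060·120 = 367200.
Probability = 367200/1344904 = 2700/9889.

2700/9889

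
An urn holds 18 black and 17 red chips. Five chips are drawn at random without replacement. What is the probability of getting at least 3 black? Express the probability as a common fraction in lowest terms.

There are C(35,5) = 324632 ways to choose the 5.
Favorable selections (at least 3 black): C(18,3)·C(17,2) + C(18,4)·C(17,1) + C(18,5)·C(17,0) = 110976 + 52020 + 8568 = 171564.
Probability = 171564/324632 = 2523/4774.

2523/4774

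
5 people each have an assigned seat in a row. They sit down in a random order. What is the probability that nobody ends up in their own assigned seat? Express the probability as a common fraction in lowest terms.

11/30

There are 5! = 120 seatings.
By inclusion-exclusion, seatings with no fixed points: C(5,0)·5! − C(5,1)·4! + C(5,2)·3! − C(5,3)·2! + C(5,4)·1! − C(5,5)·0! = 44.
Probability = 44/120 = 11/30.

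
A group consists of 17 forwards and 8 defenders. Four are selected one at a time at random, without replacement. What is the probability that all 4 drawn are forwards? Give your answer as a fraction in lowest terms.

Multiply the conditional probabilities at each draw: 17/25 · 16/24 · 15/23 · 14/22 = 57120/303600 = 238/1265.

238/1265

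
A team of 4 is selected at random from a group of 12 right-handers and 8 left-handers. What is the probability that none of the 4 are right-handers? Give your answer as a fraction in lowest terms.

There are C(20,4) = 4845 possible selections.
Selections with no right-handers (all left-handers): C(8,4) = 70.
Probability = 70/4845 = 14/969.

14/969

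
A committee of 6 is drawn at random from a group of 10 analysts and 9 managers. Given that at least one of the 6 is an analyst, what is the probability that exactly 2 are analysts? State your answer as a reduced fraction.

135/644

Work in counts. Selections with at least one analyst: C(19,6) − C(9,6) = 27132 − 84 = 27048.
Of those, selections where exactly 2 are analysts: C(10,2)·C(9,4) = 45·126 = 5670.
Conditional probability = 5670/27048 = 135/644.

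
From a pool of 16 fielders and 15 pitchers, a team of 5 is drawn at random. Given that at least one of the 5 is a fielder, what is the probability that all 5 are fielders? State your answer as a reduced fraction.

Work in counts. Selections with at least one fielder: C(31,5) − C(15,5) = 169911 − 3003 = 166908.
Of those, selections where all 5 are fielders: C(16,5) = 4368.
Conditional probability = 4368/166908 = 52/1987.

52/1987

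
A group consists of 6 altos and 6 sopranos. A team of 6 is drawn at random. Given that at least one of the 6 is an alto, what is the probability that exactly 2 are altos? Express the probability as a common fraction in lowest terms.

Work in counts. Selections with at least one alto: C(12,6) − C(6,6) = 924 − 1 = 923.
Of those, selections where exactly 2 are altos: C(6,2)·C(6,4) = 15·15 = 225.
Conditional probability = 225/923.

225/923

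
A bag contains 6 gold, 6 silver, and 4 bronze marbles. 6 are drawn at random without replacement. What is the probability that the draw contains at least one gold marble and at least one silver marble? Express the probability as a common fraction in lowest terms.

271/286

There are C(16,6) = 8008 possible draws.
By inclusion-exclusion on the complements, draws missing all gold or all silver: C(10,6) + C(10,6) − C(4,6) = 210 + 210 − 0 = 420.
So draws with at least one of each: 8008 − 420 = 7588, probability 7588/8008 = 271/286.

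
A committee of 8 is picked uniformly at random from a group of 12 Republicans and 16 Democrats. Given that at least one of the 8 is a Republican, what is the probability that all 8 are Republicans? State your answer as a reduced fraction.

1/6253

Work in counts. Selections with at least one Republican: C(28,8) − C(16,8) = 3108105 − 12870 = 3095235.
Of those, selections where all 8 are Republicans: C(12,8) = 495.
Conditional probability = 495/3095235 = 1/6253.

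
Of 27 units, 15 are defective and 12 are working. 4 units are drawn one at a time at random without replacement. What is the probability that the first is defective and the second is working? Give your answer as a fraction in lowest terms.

10/39

Multiply the conditional probabilities at each draw: 15/27 · 12/26 = 180/702 = 10/39.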